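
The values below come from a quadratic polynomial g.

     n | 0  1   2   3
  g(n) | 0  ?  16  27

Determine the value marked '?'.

The 3 known points determine the degree-2 polynomial uniquely.
Write g(n) = an^2 + bn + c. Substituting each data point gives a linear system:
  c = 0
  4a + 2b + c = 16
  9a + 3b + c = 27
Solving the system yields a = 1, b = 6, c = 0.
So g(n) = n² + 6n.
Then g(1) = 7.

7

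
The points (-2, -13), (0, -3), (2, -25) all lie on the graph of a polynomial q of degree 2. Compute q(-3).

Forward differences of the values at n = -2, 0, 2:
  q  : -13  -3  -25
  Δ  : 10  -22
  Δ^2: -32
The second differences are constant, confirming degree 2.
Interpolating (Newton forward form) and evaluating at n = -3 gives q(-3) = -30.

-30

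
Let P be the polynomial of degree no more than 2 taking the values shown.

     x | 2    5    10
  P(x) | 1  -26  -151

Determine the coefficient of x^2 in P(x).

Write P(x) = ax^2 + bx + c. Substituting each data point gives a linear system:
  4a + 2b + c = 1
  25a + 5b + c = -26
  100a + 10b + c = -151
Solving the system yields a = -2, b = 5, c = -1.
So P(x) = -2x² + 5x - 1.
The leading coefficient is -2.

-2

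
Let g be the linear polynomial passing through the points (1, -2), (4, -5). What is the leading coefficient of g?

-1

Write g(t) = at + b. Substituting each data point gives a linear system:
  a + b = -2
  4a + b = -5
Solving the system yields a = -1, b = -1.
So g(t) = -t - 1.
The leading coefficient is -1.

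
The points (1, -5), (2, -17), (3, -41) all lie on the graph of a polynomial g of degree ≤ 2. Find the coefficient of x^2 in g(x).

-6

Write g(x) = ax^2 + bx + c. Substituting each data point gives a linear system:
  a + b + c = -5
  4a + 2b + c = -17
  9a + 3b + c = -41
Solving the system yields a = -6, b = 6, c = -5.
So g(x) = -6x^2 + 6x - 5.
The leading coefficient is -6.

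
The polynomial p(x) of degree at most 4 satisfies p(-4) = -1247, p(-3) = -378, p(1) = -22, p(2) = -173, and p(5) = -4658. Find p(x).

Write p(x) = ax^4 + bx^3 + cx^2 + dx + e. Substituting each data point gives a linear system:
  256a - 64b + 16c - 4d + e = -1247
  81a - 27b + 9c - 3d + e = -378
  a + b + c + d + e = -22
  16a + 8b + 4c + 2d + e = -173
  625a + 125b + 25c + 5d + e = -4658
Solving the system yields a = -6, b = -6, c = -6, d = -1, e = -3.
So p(x) = -6x^4 - 6x^3 - 6x^2 - x - 3.
Check: p(1) = -22. ✓

p(x) = -6x^4 - 6x^3 - 6x^2 - x - 3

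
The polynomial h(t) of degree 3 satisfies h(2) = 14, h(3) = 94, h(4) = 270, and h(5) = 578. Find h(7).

1734

Using the Lagrange interpolation formula with nodes 2, 3, 4, 5:
  L_0(t) = (t - 3)(t - 4)(t - 5) / -6
  L_1(t) = (t - 2)(t - 4)(t - 5) / 2
  L_2(t) = (t - 2)(t - 3)(t - 5) / -2
  L_3(t) = (t - 2)(t - 3)(t - 4) / 6
Then h(t) = 14·L_0(t) + 94·L_1(t) + 270·L_2(t) + 578·L_3(t).
Expanding and collecting terms gives h(t) = 6t^3 - 6t^2 - 4t - 2.
Evaluating at t = 7: h(7) = 1734.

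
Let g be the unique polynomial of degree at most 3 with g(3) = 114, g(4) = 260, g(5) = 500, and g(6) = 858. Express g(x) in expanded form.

Write g(x) = ax^3 + bx^2 + cx + d. Substituting each data point gives a linear system:
  27a + 9b + 3c + d = 114
  64a + 16b + 4c + d = 260
  125a + 25b + 5c + d = 500
  216a + 36b + 6c + d = 858
Solving the system yields a = 4, b = -1, c = 5, d = 0.
So g(x) = 4x^3 - x^2 + 5x.
Check: g(6) = 858. ✓

g(x) = 4x^3 - x^2 + 5x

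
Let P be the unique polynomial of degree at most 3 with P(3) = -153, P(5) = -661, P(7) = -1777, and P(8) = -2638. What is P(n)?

Write P(n) = an^3 + bn^2 + cn + d. Substituting each data point gives a linear system:
  27a + 9b + 3c + d = -153
  125a + 25b + 5c + d = -661
  343a + 49b + 7c + d = -1777
  512a + 64b + 8c + d = -2638
Solving the system yields a = -5, b = -1, c = -1, d = -6.
So P(n) = -5n^3 - n^2 - n - 6.
Check: P(8) = -2638. ✓

P(n) = -5n^3 - n^2 - n - 6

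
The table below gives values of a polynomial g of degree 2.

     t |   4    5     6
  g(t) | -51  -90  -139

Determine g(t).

Write g(t) = at^2 + bt + c. Substituting each data point gives a linear system:
  16a + 4b + c = -51
  25a + 5b + c = -90
  36a + 6b + c = -139
Solving the system yields a = -5, b = 6, c = 5.
So g(t) = -5t^2 + 6t + 5.
Check: g(5) = -90. ✓

g(t) = -5t^2 + 6t + 5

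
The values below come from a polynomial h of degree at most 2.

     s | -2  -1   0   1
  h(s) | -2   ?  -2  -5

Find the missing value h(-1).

-1

The 3 known points determine the degree-2 polynomial uniquely.
Write h(s) = as^2 + bs + c. Substituting each data point gives a linear system:
  4a - 2b + c = -2
  c = -2
  a + b + c = -5
Solving the system yields a = -1, b = -2, c = -2.
So h(s) = -s^2 - 2s - 2.
Then h(-1) = -1.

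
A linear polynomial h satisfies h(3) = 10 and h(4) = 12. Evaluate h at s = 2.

Using the Lagrange interpolation formula with nodes 3, 4:
  L_0(s) = (s - 4) / -1
  L_1(s) = (s - 3) / 1
Then h(s) = 10·L_0(s) + 12·L_1(s).
Expanding and collecting terms gives h(s) = 2s + 4.
Evaluating at s = 2: h(2) = 8.

8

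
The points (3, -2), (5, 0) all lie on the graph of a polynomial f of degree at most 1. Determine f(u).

f(u) = u - 5

Using the Lagrange interpolation formula with nodes 3, 5:
  L_0(u) = (u - 5) / -2
  L_1(u) = (u - 3) / 2
Then f(u) = -2·L_0(u) + 0·L_1(u).
Expanding and collecting terms gives f(u) = u - 5.
Check: f(3) = -2. ✓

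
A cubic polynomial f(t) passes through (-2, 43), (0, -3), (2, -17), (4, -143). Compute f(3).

-57

Forward differences of the values at t = -2, 0, 2, 4:
  f  : 43  -3  -17  -143
  Δ  : -46  -14  -126
  Δ^2: 32  -112
  Δ^3: -144
The third differences are constant, confirming degree 3.
Interpolating (Newton forward form) and evaluating at t = 3 gives f(3) = -57.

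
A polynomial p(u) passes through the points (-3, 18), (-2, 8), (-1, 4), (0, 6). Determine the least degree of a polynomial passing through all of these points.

2

Forward differences of the values at u = -3, -2, -1, 0:
  p  : 18  8  4  6
  Δ  : -10  -4  2
  Δ^2: 6  6
  Δ^3: 0
The second differences are constant (6) and nonzero, while all higher differences vanish, so the minimal degree is 2.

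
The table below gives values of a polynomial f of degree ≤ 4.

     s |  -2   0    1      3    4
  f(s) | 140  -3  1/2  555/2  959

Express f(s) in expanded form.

Write f(s) = as^4 + bs^3 + cs^2 + ds + e. Substituting each data point gives a linear system:
  16a - 8b + 4c - 2d + e = 140
  e = -3
  a + b + c + d + e = 1/2
  81a + 27b + 9c + 3d + e = 555/2
  256a + 64b + 16c + 4d + e = 959
Solving the system yields a = 5, b = -6, c = 4, d = 1/2, e = -3.
So f(s) = 5s^4 - 6s^3 + 4s^2 + (1/2)s - 3.
Check: f(-2) = 140. ✓

f(s) = 5s^4 - 6s^3 + 4s^2 + (1/2)s - 3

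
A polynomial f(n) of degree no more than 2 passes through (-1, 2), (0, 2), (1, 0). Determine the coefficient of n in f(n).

-1

Write f(n) = an^2 + bn + c. Substituting each data point gives a linear system:
  a - b + c = 2
  c = 2
  a + b + c = 0
Solving the system yields a = -1, b = -1, c = 2.
So f(n) = -n² - n + 2.
The coefficient of n is -1.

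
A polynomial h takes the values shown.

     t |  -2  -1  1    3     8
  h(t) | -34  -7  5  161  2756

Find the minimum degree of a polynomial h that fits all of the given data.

3

Divided differences on the nodes -2, -1, 1, 3, 8:
  order 0: -34  -7  5  161  2756
  order 1: 27  6  78  519
  order 2: -7  18  63
  order 3: 5  5
  order 4: 0
The order-3 divided differences are all 5 (nonzero) and every higher order vanishes, so the data lies on a polynomial of degree exactly 3.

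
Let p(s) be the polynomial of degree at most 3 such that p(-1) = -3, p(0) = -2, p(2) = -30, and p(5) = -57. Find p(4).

Using the Lagrange interpolation formula with nodes -1, 0, 2, 5:
  L_0(s) = s(s - 2)(s - 5) / -18
  L_1(s) = (s + 1)(s - 2)(s - 5) / 10
  L_2(s) = (s + 1)s(s - 5) / -18
  L_3(s) = (s + 1)s(s - 2) / 90
Then p(s) = -3·L_0(s) - 2·L_1(s) - 30·L_2(s) - 57·L_3(s).
Expanding and collecting terms gives p(s) = s^3 - 6s^2 - 6s - 2.
Evaluating at s = 4: p(4) = -58.

-58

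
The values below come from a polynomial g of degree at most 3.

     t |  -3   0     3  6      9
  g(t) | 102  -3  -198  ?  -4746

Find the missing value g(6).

On equispaced nodes a degree-3 polynomial has vanishing fourth forward difference, so
  g(-3) - 4·g(0) + 6·g(3) - 4·g(6) + g(9) = 0.
Substituting the known values and solving for g(6):
  -4·g(6) = 5820
  g(6) = -1455.

-1455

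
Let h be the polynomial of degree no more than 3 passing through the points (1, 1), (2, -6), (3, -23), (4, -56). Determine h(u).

h(u) = -u^3 + u^2 - 3u + 4

Write h(u) = au^3 + bu^2 + cu + d. Substituting each data point gives a linear system:
  a + b + c + d = 1
  8a + 4b + 2c + d = -6
  27a + 9b + 3c + d = -23
  64a + 16b + 4c + d = -56
Solving the system yields a = -1, b = 1, c = -3, d = 4.
So h(u) = -u³ + u² - 3u + 4.
Check: h(2) = -6. ✓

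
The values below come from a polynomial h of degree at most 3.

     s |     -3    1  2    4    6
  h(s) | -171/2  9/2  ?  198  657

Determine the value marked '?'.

27

The 4 known points determine the degree-3 polynomial uniquely.
Write h(s) = as^3 + bs^2 + cs + d. Substituting each data point gives a linear system:
  -27a + 9b - 3c + d = -171/2
  a + b + c + d = 9/2
  64a + 16b + 4c + d = 198
  216a + 36b + 6c + d = 657
Solving the system yields a = 3, b = 0, c = 3/2, d = 0.
So h(s) = 3s³ + (3/2)s.
Then h(2) = 27.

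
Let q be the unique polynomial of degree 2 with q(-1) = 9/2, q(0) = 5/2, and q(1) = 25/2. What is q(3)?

Using the Lagrange interpolation formula with nodes -1, 0, 1:
  L_0(n) = n(n - 1) / 2
  L_1(n) = (n + 1)(n - 1) / -1
  L_2(n) = (n + 1)n / 2
Then q(n) = 9/2·L_0(n) + 5/2·L_1(n) + 25/2·L_2(n).
Expanding and collecting terms gives q(n) = 6n^2 + 4n + 5/2.
Evaluating at n = 3: q(3) = 137/2.

137/2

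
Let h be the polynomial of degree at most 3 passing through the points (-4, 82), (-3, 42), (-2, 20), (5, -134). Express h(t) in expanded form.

Using the Lagrange interpolation formula with nodes -4, -3, -2, 5:
  L_0(t) = (t + 3)(t + 2)(t - 5) / -18
  L_1(t) = (t + 4)(t + 2)(t - 5) / 8
  L_2(t) = (t + 4)(t + 3)(t - 5) / -14
  L_3(t) = (t + 4)(t + 3)(t + 2) / 504
Then h(t) = 82·L_0(t) + 42·L_1(t) + 20·L_2(t) - 134·L_3(t).
Expanding and collecting terms gives h(t) = -t^3 - 3t + 6.
Check: h(-3) = 42. ✓

h(t) = -t^3 - 3t + 6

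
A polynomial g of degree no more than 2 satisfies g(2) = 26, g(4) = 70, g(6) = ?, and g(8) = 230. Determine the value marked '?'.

138

The 3 known points determine the degree-2 polynomial uniquely.
Write g(x) = ax^2 + bx + c. Substituting each data point gives a linear system:
  4a + 2b + c = 26
  16a + 4b + c = 70
  64a + 8b + c = 230
Solving the system yields a = 3, b = 4, c = 6.
So g(x) = 3x^2 + 4x + 6.
Then g(6) = 138.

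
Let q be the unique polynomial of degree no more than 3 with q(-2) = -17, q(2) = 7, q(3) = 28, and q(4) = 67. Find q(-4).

Using the Lagrange interpolation formula with nodes -2, 2, 3, 4:
  L_0(x) = (x - 2)(x - 3)(x - 4) / -120
  L_1(x) = (x + 2)(x - 3)(x - 4) / 8
  L_2(x) = (x + 2)(x - 2)(x - 4) / -5
  L_3(x) = (x + 2)(x - 2)(x - 3) / 12
Then q(x) = -17·L_0(x) + 7·L_1(x) + 28·L_2(x) + 67·L_3(x).
Expanding and collecting terms gives q(x) = x³ + 2x - 5.
Evaluating at x = -4: q(-4) = -77.

-77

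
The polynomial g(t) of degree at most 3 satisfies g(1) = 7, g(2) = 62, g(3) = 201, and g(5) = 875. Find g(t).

Using the Lagrange interpolation formula with nodes 1, 2, 3, 5:
  L_0(t) = (t - 2)(t - 3)(t - 5) / -8
  L_1(t) = (t - 1)(t - 3)(t - 5) / 3
  L_2(t) = (t - 1)(t - 2)(t - 5) / -4
  L_3(t) = (t - 1)(t - 2)(t - 3) / 24
Then g(t) = 7·L_0(t) + 62·L_1(t) + 201·L_2(t) + 875·L_3(t).
Expanding and collecting terms gives g(t) = 6t^3 + 6t^2 - 5t.
Check: g(5) = 875. ✓

g(t) = 6t^3 + 6t^2 - 5t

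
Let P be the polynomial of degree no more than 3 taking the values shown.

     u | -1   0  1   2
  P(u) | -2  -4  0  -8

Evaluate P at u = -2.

24

Using the Lagrange interpolation formula with nodes -1, 0, 1, 2:
  L_0(u) = u(u - 1)(u - 2) / -6
  L_1(u) = (u + 1)(u - 1)(u - 2) / 2
  L_2(u) = (u + 1)u(u - 2) / -2
  L_3(u) = (u + 1)u(u - 1) / 6
Then P(u) = -2·L_0(u) - 4·L_1(u) + 0·L_2(u) - 8·L_3(u).
Expanding and collecting terms gives P(u) = -3u^3 + 3u^2 + 4u - 4.
Evaluating at u = -2: P(-2) = 24.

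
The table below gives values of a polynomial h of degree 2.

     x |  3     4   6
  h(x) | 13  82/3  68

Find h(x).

h(x) = 2x^2 + (1/3)x - 6

Using the Lagrange interpolation formula with nodes 3, 4, 6:
  L_0(x) = (x - 4)(x - 6) / 3
  L_1(x) = (x - 3)(x - 6) / -2
  L_2(x) = (x - 3)(x - 4) / 6
Then h(x) = 13·L_0(x) + 82/3·L_1(x) + 68·L_2(x).
Expanding and collecting terms gives h(x) = 2x² + (1/3)x - 6.
Check: h(4) = 82/3. ✓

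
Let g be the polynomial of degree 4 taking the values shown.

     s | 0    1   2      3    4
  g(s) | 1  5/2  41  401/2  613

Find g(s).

Write g(s) = as^4 + bs^3 + cs^2 + ds + e. Substituting each data point gives a linear system:
  e = 1
  a + b + c + d + e = 5/2
  16a + 8b + 4c + 2d + e = 41
  81a + 27b + 9c + 3d + e = 401/2
  256a + 64b + 16c + 4d + e = 613
Solving the system yields a = 2, b = 2, c = -3/2, d = -1, e = 1.
So g(s) = 2s^4 + 2s^3 - (3/2)s^2 - s + 1.
Check: g(0) = 1. ✓

g(s) = 2s^4 + 2s^3 - (3/2)s^2 - s + 1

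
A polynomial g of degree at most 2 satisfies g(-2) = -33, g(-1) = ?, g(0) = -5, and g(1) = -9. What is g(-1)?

-13

On equispaced nodes a degree-2 polynomial has vanishing third forward difference, so
  - g(-2) + 3·g(-1) - 3·g(0) + g(1) = 0.
Substituting the known values and solving for g(-1):
  3·g(-1) = -39
  g(-1) = -13.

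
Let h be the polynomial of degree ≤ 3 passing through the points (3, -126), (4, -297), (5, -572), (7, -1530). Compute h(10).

-4347

Using the Lagrange interpolation formula with nodes 3, 4, 5, 7:
  L_0(x) = (x - 4)(x - 5)(x - 7) / -8
  L_1(x) = (x - 3)(x - 5)(x - 7) / 3
  L_2(x) = (x - 3)(x - 4)(x - 7) / -4
  L_3(x) = (x - 3)(x - 4)(x - 5) / 24
Then h(x) = -126·L_0(x) - 297·L_1(x) - 572·L_2(x) - 1530·L_3(x).
Expanding and collecting terms gives h(x) = -4x^3 - 4x^2 + 5x + 3.
Evaluating at x = 10: h(10) = -4347.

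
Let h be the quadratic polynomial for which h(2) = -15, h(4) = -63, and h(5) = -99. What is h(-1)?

-3

Using the Lagrange interpolation formula with nodes 2, 4, 5:
  L_0(n) = (n - 4)(n - 5) / 6
  L_1(n) = (n - 2)(n - 5) / -2
  L_2(n) = (n - 2)(n - 4) / 3
Then h(n) = -15·L_0(n) - 63·L_1(n) - 99·L_2(n).
Expanding and collecting terms gives h(n) = -4n^2 + 1.
Evaluating at n = -1: h(-1) = -3.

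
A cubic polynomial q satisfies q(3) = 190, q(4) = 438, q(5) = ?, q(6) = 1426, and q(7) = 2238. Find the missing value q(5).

838

The 4 known points determine the degree-3 polynomial uniquely.
Write q(u) = au^3 + bu^2 + cu + d. Substituting each data point gives a linear system:
  27a + 9b + 3c + d = 190
  64a + 16b + 4c + d = 438
  216a + 36b + 6c + d = 1426
  343a + 49b + 7c + d = 2238
Solving the system yields a = 6, b = 4, c = -2, d = -2.
So q(u) = 6u^3 + 4u^2 - 2u - 2.
Then q(5) = 838.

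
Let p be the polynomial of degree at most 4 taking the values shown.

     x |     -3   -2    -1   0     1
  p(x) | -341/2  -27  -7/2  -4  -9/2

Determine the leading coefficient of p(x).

-3

Write p(x) = ax^4 + bx^3 + cx^2 + dx + e. Substituting each data point gives a linear system:
  81a - 27b + 9c - 3d + e = -341/2
  16a - 8b + 4c - 2d + e = -27
  a - b + c - d + e = -7/2
  e = -4
  a + b + c + d + e = -9/2
Solving the system yields a = -3, b = -2, c = 3, d = 3/2, e = -4.
So p(x) = -3x^4 - 2x^3 + 3x^2 + (3/2)x - 4.
The leading coefficient is -3.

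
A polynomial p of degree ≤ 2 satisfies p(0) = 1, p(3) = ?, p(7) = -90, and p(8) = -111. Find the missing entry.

The 3 known points determine the degree-2 polynomial uniquely.
Write p(t) = at^2 + bt + c. Substituting each data point gives a linear system:
  c = 1
  49a + 7b + c = -90
  64a + 8b + c = -111
Solving the system yields a = -1, b = -6, c = 1.
So p(t) = -t^2 - 6t + 1.
Then p(3) = -26.

-26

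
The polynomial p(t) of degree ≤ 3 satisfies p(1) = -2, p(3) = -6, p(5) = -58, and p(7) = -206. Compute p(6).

-117

Forward differences of the values at t = 1, 3, 5, 7:
  p  : -2  -6  -58  -206
  Δ  : -4  -52  -148
  Δ^2: -48  -96
  Δ^3: -48
The third differences are constant, confirming degree 3.
Interpolating (Newton forward form) and evaluating at t = 6 gives p(6) = -117.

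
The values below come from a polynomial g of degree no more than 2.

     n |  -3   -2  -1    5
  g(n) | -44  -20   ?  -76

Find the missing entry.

-4

The 3 known points determine the degree-2 polynomial uniquely.
Write g(n) = an^2 + bn + c. Substituting each data point gives a linear system:
  9a - 3b + c = -44
  4a - 2b + c = -20
  25a + 5b + c = -76
Solving the system yields a = -4, b = 4, c = 4.
So g(n) = -4n^2 + 4n + 4.
Then g(-1) = -4.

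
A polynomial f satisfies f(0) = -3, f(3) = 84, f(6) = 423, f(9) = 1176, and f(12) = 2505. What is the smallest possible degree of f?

3

Forward differences of the values at s = 0, 3, 6, 9, 12:
  f  : -3  84  423  1176  2505
  Δ  : 87  339  753  1329
  Δ^2: 252  414  576
  Δ^3: 162  162
  Δ^4: 0
The third differences are constant (162) and nonzero, while all higher differences vanish, so the minimal degree is 3.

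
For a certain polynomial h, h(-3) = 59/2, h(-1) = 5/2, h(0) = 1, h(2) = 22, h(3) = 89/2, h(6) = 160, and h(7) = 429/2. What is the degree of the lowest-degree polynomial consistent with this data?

2

Divided differences on the nodes -3, -1, 0, 2, 3, 6, 7:
  order 0: 59/2  5/2  1  22  89/2  160  429/2
  order 1: -27/2  -3/2  21/2  45/2  77/2  109/2
  order 2: 4  4  4  4  4
  order 3: 0  0  0  0
  order 4: 0  0  0
  order 5: 0  0
  order 6: 0
The order-2 divided differences are all 4 (nonzero) and every higher order vanishes, so the data lies on a polynomial of degree exactly 2.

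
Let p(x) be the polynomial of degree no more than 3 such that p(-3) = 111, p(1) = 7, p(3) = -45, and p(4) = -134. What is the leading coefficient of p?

Write p(x) = ax^3 + bx^2 + cx + d. Substituting each data point gives a linear system:
  -27a + 9b - 3c + d = 111
  a + b + c + d = 7
  27a + 9b + 3c + d = -45
  64a + 16b + 4c + d = -134
Solving the system yields a = -3, b = 3, c = 1, d = 6.
So p(x) = -3x³ + 3x² + x + 6.
The leading coefficient is -3.

-3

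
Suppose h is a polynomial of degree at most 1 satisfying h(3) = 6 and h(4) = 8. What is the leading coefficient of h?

2

Write h(n) = an + b. Substituting each data point gives a linear system:
  3a + b = 6
  4a + b = 8
Solving the system yields a = 2, b = 0.
So h(n) = 2n.
The leading coefficient is 2.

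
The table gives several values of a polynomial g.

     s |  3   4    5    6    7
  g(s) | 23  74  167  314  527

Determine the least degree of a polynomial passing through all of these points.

3

Forward differences of the values at s = 3, 4, 5, 6, 7:
  g  : 23  74  167  314  527
  Δ  : 51  93  147  213
  Δ^2: 42  54  66
  Δ^3: 12  12
  Δ^4: 0
The third differences are constant (12) and nonzero, while all higher differences vanish, so the minimal degree is 3.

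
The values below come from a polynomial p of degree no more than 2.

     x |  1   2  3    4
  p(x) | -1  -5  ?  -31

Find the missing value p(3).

-15

On equispaced nodes a degree-2 polynomial has vanishing third forward difference, so
  - p(1) + 3·p(2) - 3·p(3) + p(4) = 0.
Substituting the known values and solving for p(3):
  -3·p(3) = 45
  p(3) = -15.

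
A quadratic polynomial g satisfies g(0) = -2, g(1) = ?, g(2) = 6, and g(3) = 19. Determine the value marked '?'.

On equispaced nodes a degree-2 polynomial has vanishing third forward difference, so
  - g(0) + 3·g(1) - 3·g(2) + g(3) = 0.
Substituting the known values and solving for g(1):
  3·g(1) = -3
  g(1) = -1.

-1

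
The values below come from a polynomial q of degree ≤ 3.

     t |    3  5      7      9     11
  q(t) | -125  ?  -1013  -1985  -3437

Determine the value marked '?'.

-425

On equispaced nodes a degree-3 polynomial has vanishing fourth forward difference, so
  q(3) - 4·q(5) + 6·q(7) - 4·q(9) + q(11) = 0.
Substituting the known values and solving for q(5):
  -4·q(5) = 1700
  q(5) = -425.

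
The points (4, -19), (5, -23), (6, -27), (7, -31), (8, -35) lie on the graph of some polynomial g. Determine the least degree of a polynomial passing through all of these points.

Forward differences of the values at n = 4, 5, 6, 7, 8:
  g  : -19  -23  -27  -31  -35
  Δ  : -4  -4  -4  -4
  Δ^2: 0  0  0
  Δ^3: 0  0
  Δ^4: 0
The first differences are constant (-4) and nonzero, while all higher differences vanish, so the minimal degree is 1.

1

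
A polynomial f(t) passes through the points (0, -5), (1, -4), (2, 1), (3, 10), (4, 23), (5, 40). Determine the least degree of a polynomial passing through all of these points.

2

Forward differences of the values at t = 0, 1, 2, 3, 4, 5:
  f  : -5  -4  1  10  23  40
  Δ  : 1  5  9  13  17
  Δ^2: 4  4  4  4
  Δ^3: 0  0  0
  Δ^4: 0  0
  Δ^5: 0
The second differences are constant (4) and nonzero, while all higher differences vanish, so the minimal degree is 2.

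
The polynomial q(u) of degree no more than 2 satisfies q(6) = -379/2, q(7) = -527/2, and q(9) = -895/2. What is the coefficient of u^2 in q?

-6

Write q(u) = au^2 + bu + c. Substituting each data point gives a linear system:
  36a + 6b + c = -379/2
  49a + 7b + c = -527/2
  81a + 9b + c = -895/2
Solving the system yields a = -6, b = 4, c = 5/2.
So q(u) = -6u^2 + 4u + 5/2.
The leading coefficient is -6.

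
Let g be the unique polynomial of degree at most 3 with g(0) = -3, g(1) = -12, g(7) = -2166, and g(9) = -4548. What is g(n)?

g(n) = -6n^3 - 2n^2 - n - 3

Using the Lagrange interpolation formula with nodes 0, 1, 7, 9:
  L_0(n) = (n - 1)(n - 7)(n - 9) / -63
  L_1(n) = n(n - 7)(n - 9) / 48
  L_2(n) = n(n - 1)(n - 9) / -84
  L_3(n) = n(n - 1)(n - 7) / 144
Then g(n) = -3·L_0(n) - 12·L_1(n) - 2166·L_2(n) - 4548·L_3(n).
Expanding and collecting terms gives g(n) = -6n³ - 2n² - n - 3.
Check: g(9) = -4548. ✓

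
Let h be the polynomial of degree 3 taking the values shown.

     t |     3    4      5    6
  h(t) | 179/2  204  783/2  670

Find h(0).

4

Write h(t) = at^3 + bt^2 + ct + d. Substituting each data point gives a linear system:
  27a + 9b + 3c + d = 179/2
  64a + 16b + 4c + d = 204
  125a + 25b + 5c + d = 783/2
  216a + 36b + 6c + d = 670
Solving the system yields a = 3, b = 1/2, c = 0, d = 4.
So h(t) = 3t^3 + (1/2)t^2 + 4.
Then h(0) = 4.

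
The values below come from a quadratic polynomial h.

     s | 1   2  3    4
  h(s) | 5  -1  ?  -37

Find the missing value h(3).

On equispaced nodes a degree-2 polynomial has vanishing third forward difference, so
  - h(1) + 3·h(2) - 3·h(3) + h(4) = 0.
Substituting the known values and solving for h(3):
  -3·h(3) = 45
  h(3) = -15.

-15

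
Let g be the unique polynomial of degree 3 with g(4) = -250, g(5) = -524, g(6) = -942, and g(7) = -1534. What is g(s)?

g(s) = -5s^3 + 3s^2 + 4s + 6

Write g(s) = as^3 + bs^2 + cs + d. Substituting each data point gives a linear system:
  64a + 16b + 4c + d = -250
  125a + 25b + 5c + d = -524
  216a + 36b + 6c + d = -942
  343a + 49b + 7c + d = -1534
Solving the system yields a = -5, b = 3, c = 4, d = 6.
So g(s) = -5s^3 + 3s^2 + 4s + 6.
Check: g(5) = -524. ✓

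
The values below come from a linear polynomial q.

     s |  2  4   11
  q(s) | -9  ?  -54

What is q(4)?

-19

The 2 known points determine the degree-1 polynomial uniquely.
Write q(s) = as + b. Substituting each data point gives a linear system:
  2a + b = -9
  11a + b = -54
Solving the system yields a = -5, b = 1.
So q(s) = -5s + 1.
Then q(4) = -19.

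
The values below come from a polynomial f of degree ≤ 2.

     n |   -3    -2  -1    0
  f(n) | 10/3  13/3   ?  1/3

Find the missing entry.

On equispaced nodes a degree-2 polynomial has vanishing third forward difference, so
  - f(-3) + 3·f(-2) - 3·f(-1) + f(0) = 0.
Substituting the known values and solving for f(-1):
  -3·f(-1) = -10
  f(-1) = 10/3.

10/3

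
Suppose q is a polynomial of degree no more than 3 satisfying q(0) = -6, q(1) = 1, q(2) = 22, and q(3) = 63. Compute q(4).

130

Forward differences of the values at s = 0, 1, 2, 3:
  q  : -6  1  22  63
  Δ  : 7  21  41
  Δ^2: 14  20
  Δ^3: 6
The third differences are constant, confirming degree 3.
Interpolating (Newton forward form) and evaluating at s = 4 gives q(4) = 130.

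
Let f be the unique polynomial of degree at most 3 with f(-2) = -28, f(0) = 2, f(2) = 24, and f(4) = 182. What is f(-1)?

Write f(t) = at^3 + bt^2 + ct + d. Substituting each data point gives a linear system:
  -8a + 4b - 2c + d = -28
  d = 2
  8a + 4b + 2c + d = 24
  64a + 16b + 4c + d = 182
Solving the system yields a = 3, b = -1, c = 1, d = 2.
So f(t) = 3t^3 - t^2 + t + 2.
Then f(-1) = -3.

-3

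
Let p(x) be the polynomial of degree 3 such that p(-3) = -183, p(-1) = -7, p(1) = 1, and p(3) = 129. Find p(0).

Using the Lagrange interpolation formula with nodes -3, -1, 1, 3:
  L_0(x) = (x + 1)(x - 1)(x - 3) / -48
  L_1(x) = (x + 3)(x - 1)(x - 3) / 16
  L_2(x) = (x + 3)(x + 1)(x - 3) / -16
  L_3(x) = (x + 3)(x + 1)(x - 1) / 48
Then p(x) = -183·L_0(x) - 7·L_1(x) + 1·L_2(x) + 129·L_3(x).
Expanding and collecting terms gives p(x) = 6x^3 - 3x^2 - 2x.
Evaluating at x = 0: p(0) = 0.

0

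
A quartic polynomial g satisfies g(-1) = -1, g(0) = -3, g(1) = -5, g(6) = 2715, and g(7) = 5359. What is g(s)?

Write g(s) = as^4 + bs^3 + cs^2 + ds + e. Substituting each data point gives a linear system:
  a - b + c - d + e = -1
  e = -3
  a + b + c + d + e = -5
  1296a + 216b + 36c + 6d + e = 2715
  2401a + 343b + 49c + 7d + e = 5359
Solving the system yields a = 3, b = -5, c = -3, d = 3, e = -3.
So g(s) = 3s^4 - 5s^3 - 3s^2 + 3s - 3.
Check: g(-1) = -1. ✓

g(s) = 3s^4 - 5s^3 - 3s^2 + 3s - 3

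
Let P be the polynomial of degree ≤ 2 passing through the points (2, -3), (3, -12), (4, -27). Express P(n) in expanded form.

P(n) = -3n^2 + 6n - 3

Write P(n) = an^2 + bn + c. Substituting each data point gives a linear system:
  4a + 2b + c = -3
  9a + 3b + c = -12
  16a + 4b + c = -27
Solving the system yields a = -3, b = 6, c = -3.
So P(n) = -3n² + 6n - 3.
Check: P(4) = -27. ✓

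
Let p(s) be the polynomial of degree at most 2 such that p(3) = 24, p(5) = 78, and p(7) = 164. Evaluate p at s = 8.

219

Write p(s) = as^2 + bs + c. Substituting each data point gives a linear system:
  9a + 3b + c = 24
  25a + 5b + c = 78
  49a + 7b + c = 164
Solving the system yields a = 4, b = -5, c = 3.
So p(s) = 4s^2 - 5s + 3.
Then p(8) = 219.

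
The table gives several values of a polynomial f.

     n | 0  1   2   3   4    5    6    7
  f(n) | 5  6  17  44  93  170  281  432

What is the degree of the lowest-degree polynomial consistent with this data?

3

Forward differences of the values at n = 0, 1, 2, 3, 4, 5, 6, 7:
  f  : 5  6  17  44  93  170  281  432
  Δ  : 1  11  27  49  77  111  151
  Δ^2: 10  16  22  28  34  40
  Δ^3: 6  6  6  6  6
  Δ^4: 0  0  0  0
  Δ^5: 0  0  0
  Δ^6: 0  0
  Δ^7: 0
The third differences are constant (6) and nonzero, while all higher differences vanish, so the minimal degree is 3.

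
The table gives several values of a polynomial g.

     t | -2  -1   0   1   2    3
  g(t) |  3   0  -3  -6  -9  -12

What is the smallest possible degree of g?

1

Forward differences of the values at t = -2, -1, 0, 1, 2, 3:
  g  : 3  0  -3  -6  -9  -12
  Δ  : -3  -3  -3  -3  -3
  Δ^2: 0  0  0  0
  Δ^3: 0  0  0
  Δ^4: 0  0
  Δ^5: 0
The first differences are constant (-3) and nonzero, while all higher differences vanish, so the minimal degree is 1.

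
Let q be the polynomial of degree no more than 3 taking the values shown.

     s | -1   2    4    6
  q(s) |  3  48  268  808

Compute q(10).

Write q(s) = as^3 + bs^2 + cs + d. Substituting each data point gives a linear system:
  -a + b - c + d = 3
  8a + 4b + 2c + d = 48
  64a + 16b + 4c + d = 268
  216a + 36b + 6c + d = 808
Solving the system yields a = 3, b = 4, c = 2, d = 4.
So q(s) = 3s^3 + 4s^2 + 2s + 4.
Then q(10) = 3424.

3424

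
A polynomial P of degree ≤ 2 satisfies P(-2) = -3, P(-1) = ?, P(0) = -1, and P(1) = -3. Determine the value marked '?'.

On equispaced nodes a degree-2 polynomial has vanishing third forward difference, so
  - P(-2) + 3·P(-1) - 3·P(0) + P(1) = 0.
Substituting the known values and solving for P(-1):
  3·P(-1) = -3
  P(-1) = -1.

-1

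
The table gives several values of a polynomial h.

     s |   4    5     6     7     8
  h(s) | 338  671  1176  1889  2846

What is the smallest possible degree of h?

3

Forward differences of the values at s = 4, 5, 6, 7, 8:
  h  : 338  671  1176  1889  2846
  Δ  : 333  505  713  957
  Δ^2: 172  208  244
  Δ^3: 36  36
  Δ^4: 0
The third differences are constant (36) and nonzero, while all higher differences vanish, so the minimal degree is 3.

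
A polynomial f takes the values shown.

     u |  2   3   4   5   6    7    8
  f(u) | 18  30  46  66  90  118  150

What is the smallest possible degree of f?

Forward differences of the values at u = 2, 3, 4, 5, 6, 7, 8:
  f  : 18  30  46  66  90  118  150
  Δ  : 12  16  20  24  28  32
  Δ^2: 4  4  4  4  4
  Δ^3: 0  0  0  0
  Δ^4: 0  0  0
  Δ^5: 0  0
  Δ^6: 0
The second differences are constant (4) and nonzero, while all higher differences vanish, so the minimal degree is 2.

2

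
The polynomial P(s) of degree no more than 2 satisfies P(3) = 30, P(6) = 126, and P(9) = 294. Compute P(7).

Forward differences of the values at s = 3, 6, 9:
  P  : 30  126  294
  Δ  : 96  168
  Δ^2: 72
The second differences are constant, confirming degree 2.
Interpolating (Newton forward form) and evaluating at s = 7 gives P(7) = 174.

174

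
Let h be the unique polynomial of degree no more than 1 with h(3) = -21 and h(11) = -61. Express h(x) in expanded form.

Write h(x) = ax + b. Substituting each data point gives a linear system:
  3a + b = -21
  11a + b = -61
Solving the system yields a = -5, b = -6.
So h(x) = -5x - 6.
Check: h(3) = -21. ✓

h(x) = -5x - 6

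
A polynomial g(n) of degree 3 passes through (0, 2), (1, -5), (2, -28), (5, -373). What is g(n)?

g(n) = -3n^3 + n^2 - 5n + 2

Using the Lagrange interpolation formula with nodes 0, 1, 2, 5:
  L_0(n) = (n - 1)(n - 2)(n - 5) / -10
  L_1(n) = n(n - 2)(n - 5) / 4
  L_2(n) = n(n - 1)(n - 5) / -6
  L_3(n) = n(n - 1)(n - 2) / 60
Then g(n) = 2·L_0(n) - 5·L_1(n) - 28·L_2(n) - 373·L_3(n).
Expanding and collecting terms gives g(n) = -3n^3 + n^2 - 5n + 2.
Check: g(1) = -5. ✓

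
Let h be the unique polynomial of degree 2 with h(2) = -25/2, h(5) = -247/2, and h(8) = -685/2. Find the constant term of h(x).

Write h(x) = ax^2 + bx + c. Substituting each data point gives a linear system:
  4a + 2b + c = -25/2
  25a + 5b + c = -247/2
  64a + 8b + c = -685/2
Solving the system yields a = -6, b = 5, c = 3/2.
So h(x) = -6x² + 5x + 3/2.
The constant term is 3/2.

3/2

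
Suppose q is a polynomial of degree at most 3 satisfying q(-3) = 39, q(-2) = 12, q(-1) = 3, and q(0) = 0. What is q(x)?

Write q(x) = ax^3 + bx^2 + cx + d. Substituting each data point gives a linear system:
  -27a + 9b - 3c + d = 39
  -8a + 4b - 2c + d = 12
  -a + b - c + d = 3
  d = 0
Solving the system yields a = -2, b = -3, c = -4, d = 0.
So q(x) = -2x³ - 3x² - 4x.
Check: q(0) = 0. ✓

q(x) = -2x^3 - 3x^2 - 4x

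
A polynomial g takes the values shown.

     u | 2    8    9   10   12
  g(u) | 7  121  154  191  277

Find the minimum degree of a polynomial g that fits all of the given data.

Divided differences on the nodes 2, 8, 9, 10, 12:
  order 0: 7  121  154  191  277
  order 1: 19  33  37  43
  order 2: 2  2  2
  order 3: 0  0
  order 4: 0
The order-2 divided differences are all 2 (nonzero) and every higher order vanishes, so the data lies on a polynomial of degree exactly 2.

2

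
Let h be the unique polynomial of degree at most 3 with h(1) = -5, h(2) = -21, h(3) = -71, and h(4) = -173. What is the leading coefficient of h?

-3

Write h(n) = an^3 + bn^2 + cn + d. Substituting each data point gives a linear system:
  a + b + c + d = -5
  8a + 4b + 2c + d = -21
  27a + 9b + 3c + d = -71
  64a + 16b + 4c + d = -173
Solving the system yields a = -3, b = 1, c = 2, d = -5.
So h(n) = -3n^3 + n^2 + 2n - 5.
The leading coefficient is -3.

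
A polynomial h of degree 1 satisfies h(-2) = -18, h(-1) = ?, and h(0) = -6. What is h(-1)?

The 2 known points determine the degree-1 polynomial uniquely.
Write h(t) = at + b. Substituting each data point gives a linear system:
  -2a + b = -18
  b = -6
Solving the system yields a = 6, b = -6.
So h(t) = 6t - 6.
Then h(-1) = -12.

-12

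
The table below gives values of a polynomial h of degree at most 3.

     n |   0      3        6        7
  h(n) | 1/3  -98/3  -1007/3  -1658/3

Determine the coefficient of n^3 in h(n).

-2

Write h(n) = an^3 + bn^2 + cn + d. Substituting each data point gives a linear system:
  d = 1/3
  27a + 9b + 3c + d = -98/3
  216a + 36b + 6c + d = -1007/3
  343a + 49b + 7c + d = -1658/3
Solving the system yields a = -2, b = 3, c = -2, d = 1/3.
So h(n) = -2n³ + 3n² - 2n + 1/3.
The leading coefficient is -2.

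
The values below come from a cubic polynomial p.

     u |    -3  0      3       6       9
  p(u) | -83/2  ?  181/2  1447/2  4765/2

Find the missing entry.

-5/2

On equispaced nodes a degree-3 polynomial has vanishing fourth forward difference, so
  p(-3) - 4·p(0) + 6·p(3) - 4·p(6) + p(9) = 0.
Substituting the known values and solving for p(0):
  -4·p(0) = 10
  p(0) = -5/2.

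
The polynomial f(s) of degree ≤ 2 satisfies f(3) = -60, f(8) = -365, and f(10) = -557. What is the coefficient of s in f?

Write f(s) = as^2 + bs + c. Substituting each data point gives a linear system:
  9a + 3b + c = -60
  64a + 8b + c = -365
  100a + 10b + c = -557
Solving the system yields a = -5, b = -6, c = 3.
So f(s) = -5s^2 - 6s + 3.
The coefficient of s is -6.

-6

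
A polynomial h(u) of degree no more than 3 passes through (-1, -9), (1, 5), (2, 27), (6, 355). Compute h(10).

1355

Using the Lagrange interpolation formula with nodes -1, 1, 2, 6:
  L_0(u) = (u - 1)(u - 2)(u - 6) / -42
  L_1(u) = (u + 1)(u - 2)(u - 6) / 10
  L_2(u) = (u + 1)(u - 1)(u - 6) / -12
  L_3(u) = (u + 1)(u - 1)(u - 2) / 140
Then h(u) = -9·L_0(u) + 5·L_1(u) + 27·L_2(u) + 355·L_3(u).
Expanding and collecting terms gives h(u) = u^3 + 3u^2 + 6u - 5.
Evaluating at u = 10: h(10) = 1355.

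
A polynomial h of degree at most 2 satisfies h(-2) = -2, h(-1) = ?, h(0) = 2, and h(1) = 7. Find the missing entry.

On equispaced nodes a degree-2 polynomial has vanishing third forward difference, so
  - h(-2) + 3·h(-1) - 3·h(0) + h(1) = 0.
Substituting the known values and solving for h(-1):
  3·h(-1) = -3
  h(-1) = -1.

-1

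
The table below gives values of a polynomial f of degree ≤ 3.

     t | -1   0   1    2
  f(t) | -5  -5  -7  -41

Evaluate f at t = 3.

-137

Forward differences of the values at t = -1, 0, 1, 2:
  f  : -5  -5  -7  -41
  Δ  : 0  -2  -34
  Δ^2: -2  -32
  Δ^3: -30
The third differences are constant, confirming degree 3.
Interpolating (Newton forward form) and evaluating at t = 3 gives f(3) = -137.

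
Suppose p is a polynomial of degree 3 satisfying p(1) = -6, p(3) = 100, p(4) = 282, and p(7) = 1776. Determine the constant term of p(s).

Write p(s) = as^3 + bs^2 + cs + d. Substituting each data point gives a linear system:
  a + b + c + d = -6
  27a + 9b + 3c + d = 100
  64a + 16b + 4c + d = 282
  343a + 49b + 7c + d = 1776
Solving the system yields a = 6, b = -5, c = -5, d = -2.
So p(s) = 6s^3 - 5s^2 - 5s - 2.
The constant term is -2.

-2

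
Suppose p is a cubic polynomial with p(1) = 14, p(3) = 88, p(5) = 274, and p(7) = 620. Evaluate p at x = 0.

Write p(x) = ax^3 + bx^2 + cx + d. Substituting each data point gives a linear system:
  a + b + c + d = 14
  27a + 9b + 3c + d = 88
  125a + 25b + 5c + d = 274
  343a + 49b + 7c + d = 620
Solving the system yields a = 1, b = 5, c = 4, d = 4.
So p(x) = x^3 + 5x^2 + 4x + 4.
Then p(0) = 4.

4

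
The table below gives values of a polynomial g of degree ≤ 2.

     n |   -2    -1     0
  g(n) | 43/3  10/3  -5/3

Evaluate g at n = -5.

Using the Lagrange interpolation formula with nodes -2, -1, 0:
  L_0(n) = (n + 1)n / 2
  L_1(n) = (n + 2)n / -1
  L_2(n) = (n + 2)(n + 1) / 2
Then g(n) = 43/3·L_0(n) + 10/3·L_1(n) - 5/3·L_2(n).
Expanding and collecting terms gives g(n) = 3n^2 - 2n - 5/3.
Evaluating at n = -5: g(-5) = 250/3.

250/3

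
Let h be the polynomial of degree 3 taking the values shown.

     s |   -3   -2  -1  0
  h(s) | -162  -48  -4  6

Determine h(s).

h(s) = 6s^3 + s^2 + 5s + 6

Write h(s) = as^3 + bs^2 + cs + d. Substituting each data point gives a linear system:
  -27a + 9b - 3c + d = -162
  -8a + 4b - 2c + d = -48
  -a + b - c + d = -4
  d = 6
Solving the system yields a = 6, b = 1, c = 5, d = 6.
So h(s) = 6s^3 + s^2 + 5s + 6.
Check: h(-1) = -4. ✓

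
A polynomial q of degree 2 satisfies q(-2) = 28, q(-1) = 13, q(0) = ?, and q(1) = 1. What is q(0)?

On equispaced nodes a degree-2 polynomial has vanishing third forward difference, so
  - q(-2) + 3·q(-1) - 3·q(0) + q(1) = 0.
Substituting the known values and solving for q(0):
  -3·q(0) = -12
  q(0) = 4.

4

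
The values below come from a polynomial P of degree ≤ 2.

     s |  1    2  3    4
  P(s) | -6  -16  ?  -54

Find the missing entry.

The 3 known points determine the degree-2 polynomial uniquely.
Write P(s) = as^2 + bs + c. Substituting each data point gives a linear system:
  a + b + c = -6
  4a + 2b + c = -16
  16a + 4b + c = -54
Solving the system yields a = -3, b = -1, c = -2.
So P(s) = -3s² - s - 2.
Then P(3) = -32.

-32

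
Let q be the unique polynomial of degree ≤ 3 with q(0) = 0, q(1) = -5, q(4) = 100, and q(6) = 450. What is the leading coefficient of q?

Write q(n) = an^3 + bn^2 + cn + d. Substituting each data point gives a linear system:
  d = 0
  a + b + c + d = -5
  64a + 16b + 4c + d = 100
  216a + 36b + 6c + d = 450
Solving the system yields a = 3, b = -5, c = -3, d = 0.
So q(n) = 3n^3 - 5n^2 - 3n.
The leading coefficient is 3.

3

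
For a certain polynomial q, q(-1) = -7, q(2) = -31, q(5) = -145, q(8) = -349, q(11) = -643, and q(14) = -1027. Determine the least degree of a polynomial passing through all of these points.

2

Forward differences of the values at n = -1, 2, 5, 8, 11, 14:
  q  : -7  -31  -145  -349  -643  -1027
  Δ  : -24  -114  -204  -294  -384
  Δ^2: -90  -90  -90  -90
  Δ^3: 0  0  0
  Δ^4: 0  0
  Δ^5: 0
The second differences are constant (-90) and nonzero, while all higher differences vanish, so the minimal degree is 2.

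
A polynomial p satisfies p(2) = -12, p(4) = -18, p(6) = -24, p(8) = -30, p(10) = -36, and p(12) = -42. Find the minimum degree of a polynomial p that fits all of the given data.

1

Forward differences of the values at s = 2, 4, 6, 8, 10, 12:
  p  : -12  -18  -24  -30  -36  -42
  Δ  : -6  -6  -6  -6  -6
  Δ^2: 0  0  0  0
  Δ^3: 0  0  0
  Δ^4: 0  0
  Δ^5: 0
The first differences are constant (-6) and nonzero, while all higher differences vanish, so the minimal degree is 1.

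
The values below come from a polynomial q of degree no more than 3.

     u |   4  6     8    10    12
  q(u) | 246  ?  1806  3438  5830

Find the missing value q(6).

790

On equispaced nodes a degree-3 polynomial has vanishing fourth forward difference, so
  q(4) - 4·q(6) + 6·q(8) - 4·q(10) + q(12) = 0.
Substituting the known values and solving for q(6):
  -4·q(6) = -3160
  q(6) = 790.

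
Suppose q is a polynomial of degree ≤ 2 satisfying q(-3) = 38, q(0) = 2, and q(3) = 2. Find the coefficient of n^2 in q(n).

Write q(n) = an^2 + bn + c. Substituting each data point gives a linear system:
  9a - 3b + c = 38
  c = 2
  9a + 3b + c = 2
Solving the system yields a = 2, b = -6, c = 2.
So q(n) = 2n^2 - 6n + 2.
The leading coefficient is 2.

2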